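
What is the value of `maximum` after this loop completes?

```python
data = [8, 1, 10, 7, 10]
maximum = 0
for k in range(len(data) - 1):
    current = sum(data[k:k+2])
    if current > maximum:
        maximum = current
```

Max sum of 2-element window in [8, 1, 10, 7, 10]
`maximum` takes the values: 0 → 9 → 11 → 17

Answer: 17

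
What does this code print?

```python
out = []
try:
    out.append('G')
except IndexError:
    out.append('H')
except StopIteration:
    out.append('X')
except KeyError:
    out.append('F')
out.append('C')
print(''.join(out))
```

Execution trace: 'G' (try body, no exception) → 'C' (after the try/except). Output: GC

Answer: GC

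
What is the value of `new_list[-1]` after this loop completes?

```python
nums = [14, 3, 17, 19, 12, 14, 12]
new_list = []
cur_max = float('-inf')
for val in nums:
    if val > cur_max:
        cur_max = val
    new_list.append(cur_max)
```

Running max ends at 19
`new_list` takes the values: [] → [14] → [14, 14] → [14, 14, 17] → [14, 14, 17, 19] → [14, 14, 17, 19, 19] → [14, 14, 17, 19, 19, 19] → [14, 14, 17, 19, 19, 19, 19]
So `new_list[-1]` = 19

Answer: 19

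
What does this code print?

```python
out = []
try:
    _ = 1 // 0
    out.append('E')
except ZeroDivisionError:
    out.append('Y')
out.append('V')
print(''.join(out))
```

Execution trace: 'Y' (except ZeroDivisionError) → 'V' (after the try/except). Output: YV

Answer: YV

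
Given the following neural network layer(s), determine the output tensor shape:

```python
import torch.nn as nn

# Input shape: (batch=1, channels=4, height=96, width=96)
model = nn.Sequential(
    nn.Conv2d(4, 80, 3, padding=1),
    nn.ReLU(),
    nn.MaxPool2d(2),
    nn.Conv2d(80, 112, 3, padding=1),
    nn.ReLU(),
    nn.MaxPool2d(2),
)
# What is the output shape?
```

Input: (1, 4, 96, 96) -> after first Conv2d: (1, 80, 96, 96) -> after first MaxPool2d: (1, 80, 48, 48) -> after second Conv2d: (1, 112, 48, 48) -> Output: (1, 112, 24, 24)

Answer: (1, 112, 24, 24)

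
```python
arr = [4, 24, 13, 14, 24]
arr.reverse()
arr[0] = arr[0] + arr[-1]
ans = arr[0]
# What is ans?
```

Trace:
`arr = [4, 24, 13, 14, 24]` → arr = [4, 24, 13, 14, 24]
`arr.reverse()` → arr = [24, 14, 13, 24, 4]
`arr[0] = arr[0] + arr[-1]` → arr = [28, 14, 13, 24, 4]
`ans = arr[0]` → ans = 28
So ans = 28

Answer: 28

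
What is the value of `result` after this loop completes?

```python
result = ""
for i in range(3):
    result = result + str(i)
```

Concatenate digits 0 to 2
`result` takes the values: "" → "0" → "01" → "012"

Answer: "012"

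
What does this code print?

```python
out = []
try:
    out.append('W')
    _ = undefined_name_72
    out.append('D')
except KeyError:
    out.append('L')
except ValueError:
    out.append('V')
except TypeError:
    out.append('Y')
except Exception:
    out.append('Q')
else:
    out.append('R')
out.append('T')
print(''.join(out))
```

Execution trace: 'W' (try body) → 'Q' (except Exception) → 'T' (after the try/except). Output: WQT

Answer: WQT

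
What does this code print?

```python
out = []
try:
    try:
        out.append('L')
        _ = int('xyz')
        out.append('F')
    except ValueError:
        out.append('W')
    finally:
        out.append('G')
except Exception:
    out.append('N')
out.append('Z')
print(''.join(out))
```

Execution trace: 'L' (inner try body) → 'W' (inner except ValueError) → 'G' (inner finally) → 'Z' (after the try/except). Output: LWGZ

Answer: LWGZ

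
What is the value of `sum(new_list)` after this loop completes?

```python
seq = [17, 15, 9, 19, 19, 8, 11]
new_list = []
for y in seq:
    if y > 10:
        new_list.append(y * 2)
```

Sum of doubled values > 10
`new_list` takes the values: [] → [34] → [34, 30] → [34, 30, 38] → [34, 30, 38, 38] → [34, 30, 38, 38, 22]
So `sum(new_list)` = 162

Answer: 162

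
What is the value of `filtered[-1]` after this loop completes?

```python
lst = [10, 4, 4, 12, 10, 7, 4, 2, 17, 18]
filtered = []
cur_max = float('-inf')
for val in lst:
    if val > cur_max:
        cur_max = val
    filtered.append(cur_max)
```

Running max ends at 18
`filtered` takes the values: [] → [10] → [10, 10] → [10, 10, 10] → [10, 10, 10, 12] → [10, 10, 10, 12, 12] → [10, 10, 10, 12, 12, 12] → [10, 10, 10, 12, 12, 12, 12] → [10, 10, 10, 12, 12, 12, 12, 12] → [10, 10, 10, 12, 12, 12, 12, 12, 17] → [10, 10, 10, 12, 12, 12, 12, 12, 17, 18]
So `filtered[-1]` = 18

Answer: 18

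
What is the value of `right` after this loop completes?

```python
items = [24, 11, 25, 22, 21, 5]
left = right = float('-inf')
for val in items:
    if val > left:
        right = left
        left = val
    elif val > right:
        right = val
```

Second largest (with repeats) in [24, 11, 25, 22, 21, 5]
`right` takes the values: -inf → 11 → 24

Answer: 24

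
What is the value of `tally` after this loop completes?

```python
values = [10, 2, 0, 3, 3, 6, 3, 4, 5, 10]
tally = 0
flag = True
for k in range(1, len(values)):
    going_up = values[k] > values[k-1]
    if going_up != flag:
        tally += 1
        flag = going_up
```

Count direction changes in [10, 2, 0, 3, 3, 6, 3, 4, 5, 10]
`tally` takes the values: 0 → 1 → 2 → 3 → 4 → 5 → 6

Answer: 6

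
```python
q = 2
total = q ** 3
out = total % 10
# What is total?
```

Trace:
`q = 2` → q = 2
`total = q ** 3` → total = 8
`out = total % 10` → out = 8
So total = 8

Answer: 8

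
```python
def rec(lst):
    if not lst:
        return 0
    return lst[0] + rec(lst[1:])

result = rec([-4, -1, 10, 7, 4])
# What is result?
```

(-4) + (-1) + 10 + 7 + 4 + 0 = 16

Answer: 16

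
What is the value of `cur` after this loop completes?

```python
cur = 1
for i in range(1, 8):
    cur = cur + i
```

Start at 1, add 1 through 7
`cur` takes the values: 1 → 2 → 4 → 7 → 11 → 16 → 22 → 29

Answer: 29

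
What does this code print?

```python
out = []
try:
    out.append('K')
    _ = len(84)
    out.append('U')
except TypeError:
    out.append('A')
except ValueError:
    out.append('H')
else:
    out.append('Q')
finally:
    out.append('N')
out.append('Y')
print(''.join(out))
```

Execution trace: 'K' (try body) → 'A' (except TypeError) → 'N' (finally) → 'Y' (after the try/except). Output: KANY

Answer: KANY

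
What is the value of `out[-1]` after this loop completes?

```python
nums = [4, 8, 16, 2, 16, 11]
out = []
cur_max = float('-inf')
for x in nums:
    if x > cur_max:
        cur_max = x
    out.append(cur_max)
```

Running max ends at 16
`out` takes the values: [] → [4] → [4, 8] → [4, 8, 16] → [4, 8, 16, 16] → [4, 8, 16, 16, 16] → [4, 8, 16, 16, 16, 16]
So `out[-1]` = 16

Answer: 16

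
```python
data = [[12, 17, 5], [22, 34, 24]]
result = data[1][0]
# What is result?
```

Trace:
`data = [[12, 17, 5], [22, 34, 24]]` → data = [[12, 17, 5], [22, 34, 24]]
`result = data[1][0]` → result = 22
So result = 22

Answer: 22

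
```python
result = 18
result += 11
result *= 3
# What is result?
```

Trace:
`result = 18` → result = 18
`result += 11` → result = 29
`result *= 3` → result = 87
So result = 87

Answer: 87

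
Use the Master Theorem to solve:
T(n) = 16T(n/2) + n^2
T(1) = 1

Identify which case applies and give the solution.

a=16, b=2, f(n)=n^2. log_2(16) = 4. Since c=2 < 4, Case 1 applies: T(n) = Θ(n^log_b(a)) = O(n^4).

Answer: O(n^4) - Case 1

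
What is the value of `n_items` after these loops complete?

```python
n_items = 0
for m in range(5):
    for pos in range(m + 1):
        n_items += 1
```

Triangle: 1 + 2 + ... + 5
`n_items` takes the values: 0 → 1 → 2 → 3 → 4 → 5 → 6 → 7 → 8 → 9 → 10 → 11 → 12 → 13 → 14 → 15

Answer: 15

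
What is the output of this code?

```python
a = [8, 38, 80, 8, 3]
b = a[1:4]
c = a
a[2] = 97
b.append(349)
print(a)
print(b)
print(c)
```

Key concept: slice vs alias.
Step by step:
`a = [8, 38, 80, 8, 3]` → a = [8, 38, 80, 8, 3]
`b = a[1:4]` → b = [38, 80, 8]
`c = a` → c = [8, 38, 80, 8, 3] (same object as a)
`a[2] = 97` → a = [8, 38, 97, 8, 3] (same object as c); c = [8, 38, 97, 8, 3] (same object as a)
`b.append(349)` → b = [38, 80, 8, 349]
`print(a)` → prints [8, 38, 97, 8, 3]
`print(b)` → prints [38, 80, 8, 349]
`print(c)` → prints [8, 38, 97, 8, 3]

Answer:
[8, 38, 97, 8, 3]
[38, 80, 8, 349]
[8, 38, 97, 8, 3]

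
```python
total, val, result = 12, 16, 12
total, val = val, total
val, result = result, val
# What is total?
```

Trace:
`total, val, result = 12, 16, 12` → total = 12; val = 16; result = 12
`total, val = val, total` → total = 16; val = 12
`val, result = result, val` → val = 12; result = 12
So total = 16

Answer: 16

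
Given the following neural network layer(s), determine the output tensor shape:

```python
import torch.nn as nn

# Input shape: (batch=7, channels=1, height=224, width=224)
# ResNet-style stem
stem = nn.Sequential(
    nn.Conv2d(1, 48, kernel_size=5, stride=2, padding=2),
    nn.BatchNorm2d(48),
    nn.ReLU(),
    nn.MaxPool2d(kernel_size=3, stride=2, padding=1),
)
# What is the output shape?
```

Input: (7, 1, 224, 224) -> after Conv2d 5x5 stride=2: (7, 48, 112, 112) -> Output: (7, 48, 56, 56)

Answer: (7, 48, 56, 56)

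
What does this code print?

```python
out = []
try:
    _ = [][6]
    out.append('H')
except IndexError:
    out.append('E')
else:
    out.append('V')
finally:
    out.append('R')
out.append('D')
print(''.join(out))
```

Execution trace: 'E' (except IndexError) → 'R' (finally) → 'D' (after the try/except). Output: ERD

Answer: ERD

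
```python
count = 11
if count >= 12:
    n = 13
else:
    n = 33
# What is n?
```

Trace:
`count = 11` → count = 11
`if count >= 12: ...` → count >= 12 is False, take else branch → n = 33
So n = 33

Answer: 33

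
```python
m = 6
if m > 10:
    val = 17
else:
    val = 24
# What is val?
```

Trace:
`m = 6` → m = 6
`if m > 10: ...` → m > 10 is False, take else branch → val = 24
So val = 24

Answer: 24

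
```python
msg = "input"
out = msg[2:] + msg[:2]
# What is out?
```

Trace:
`msg = "input"` → msg = 'input'
`out = msg[2:] + msg[:2]` → out = 'putin'
So out = 'putin'

Answer: 'putin'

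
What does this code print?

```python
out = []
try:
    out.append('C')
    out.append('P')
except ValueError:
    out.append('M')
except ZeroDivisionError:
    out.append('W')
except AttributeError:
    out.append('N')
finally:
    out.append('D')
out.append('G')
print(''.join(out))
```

Execution trace: 'C' (try body) → 'P' (try body, no exception) → 'D' (finally) → 'G' (after the try/except). Output: CPDG

Answer: CPDG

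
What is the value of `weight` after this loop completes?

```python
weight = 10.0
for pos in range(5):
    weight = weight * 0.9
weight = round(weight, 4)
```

Exponential decay: 10.0 * 0.9^5
`weight` takes the values: 10.0 → 9.0 → 8.1 → 7.29 → 6.561 → 5.9049

Answer: 5.9049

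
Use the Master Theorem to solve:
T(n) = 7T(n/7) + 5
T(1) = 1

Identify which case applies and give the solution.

a=7, b=7, f(n)=5. log_7(7) = 1. Since c=0 < 1, Case 1 applies: T(n) = Θ(n^log_b(a)) = O(n).

Answer: O(n) - Case 1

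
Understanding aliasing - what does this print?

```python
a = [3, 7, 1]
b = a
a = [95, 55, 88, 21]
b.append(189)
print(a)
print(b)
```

Key concept: rebinding vs mutation: a is rebound to a new list, b still points at the original.
Step by step:
`a = [3, 7, 1]` → a = [3, 7, 1]
`b = a` → b = [3, 7, 1] (same object as a)
`a = [95, 55, 88, 21]` → a = [95, 55, 88, 21]
`b.append(189)` → b = [3, 7, 1, 189]
`print(a)` → prints [95, 55, 88, 21]
`print(b)` → prints [3, 7, 1, 189]

Answer:
[95, 55, 88, 21]
[3, 7, 1, 189]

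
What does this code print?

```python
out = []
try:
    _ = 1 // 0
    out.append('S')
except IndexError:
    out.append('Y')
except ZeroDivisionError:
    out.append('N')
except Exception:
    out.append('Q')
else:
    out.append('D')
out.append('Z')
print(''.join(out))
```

Execution trace: 'N' (except ZeroDivisionError) → 'Z' (after the try/except). Output: NZ

Answer: NZ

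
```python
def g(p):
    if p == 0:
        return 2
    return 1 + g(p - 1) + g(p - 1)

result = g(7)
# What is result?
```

g(p) = 1 + 2·g(p-1), g(0)=2. Closed form: (2+1)·2^7 - 1 = 383.

Answer: 383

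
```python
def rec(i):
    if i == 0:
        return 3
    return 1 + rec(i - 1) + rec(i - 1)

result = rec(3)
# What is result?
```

rec(i) = 1 + 2·rec(i-1), rec(0)=3. Closed form: (3+1)·2^3 - 1 = 31.

Answer: 31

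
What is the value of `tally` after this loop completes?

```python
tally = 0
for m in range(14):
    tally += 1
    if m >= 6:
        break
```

Loop breaks when m reaches 6, tally is 7
`tally` takes the values: 0 → 1 → 2 → 3 → 4 → 5 → 6 → 7

Answer: 7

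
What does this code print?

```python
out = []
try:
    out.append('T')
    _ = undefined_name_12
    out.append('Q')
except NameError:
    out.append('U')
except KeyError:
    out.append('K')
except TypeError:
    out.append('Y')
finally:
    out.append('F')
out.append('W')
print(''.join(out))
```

Execution trace: 'T' (try body) → 'U' (except NameError) → 'F' (finally) → 'W' (after the try/except). Output: TUFW

Answer: TUFW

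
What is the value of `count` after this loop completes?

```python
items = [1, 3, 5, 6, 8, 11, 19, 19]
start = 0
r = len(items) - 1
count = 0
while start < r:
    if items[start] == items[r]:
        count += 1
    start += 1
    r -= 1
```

Count matching pairs from ends
`count` takes the values: 0

Answer: 0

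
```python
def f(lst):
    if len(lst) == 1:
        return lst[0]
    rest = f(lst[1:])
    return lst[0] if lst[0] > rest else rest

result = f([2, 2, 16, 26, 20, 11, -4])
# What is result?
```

Recursive max over [2, 2, 16, 26, 20, 11, -4] = 26

Answer: 26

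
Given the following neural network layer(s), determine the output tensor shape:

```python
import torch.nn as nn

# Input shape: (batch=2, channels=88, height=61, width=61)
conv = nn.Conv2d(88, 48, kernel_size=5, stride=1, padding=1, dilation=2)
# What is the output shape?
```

Input: (2, 88, 61, 61) -> Output: (2, 48, 55, 55)

Answer: (2, 48, 55, 55)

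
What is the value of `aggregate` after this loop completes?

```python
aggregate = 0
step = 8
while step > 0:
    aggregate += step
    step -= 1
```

Sum 8 down to 1
`aggregate` takes the values: 0 → 8 → 15 → 21 → 26 → 30 → 33 → 35 → 36

Answer: 36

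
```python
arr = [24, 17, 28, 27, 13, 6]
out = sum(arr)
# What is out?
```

Trace:
`arr = [24, 17, 28, 27, 13, 6]` → arr = [24, 17, 28, 27, 13, 6]
`out = sum(arr)` → out = 115
So out = 115

Answer: 115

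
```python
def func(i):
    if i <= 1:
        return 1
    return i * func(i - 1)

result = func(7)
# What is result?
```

func(7) = 7 * 6 * 5 * 4 * 3 * 2 * 1 = 5040

Answer: 5040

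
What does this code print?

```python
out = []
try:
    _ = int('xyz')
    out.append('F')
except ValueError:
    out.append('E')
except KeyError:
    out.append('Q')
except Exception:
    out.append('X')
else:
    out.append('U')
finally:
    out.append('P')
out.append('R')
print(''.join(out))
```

Execution trace: 'E' (except ValueError) → 'P' (finally) → 'R' (after the try/except). Output: EPR

Answer: EPR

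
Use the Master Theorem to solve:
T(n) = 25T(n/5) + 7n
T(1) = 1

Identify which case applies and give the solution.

a=25, b=5, f(n)=7n. log_5(25) = 2. Since c=1 < 2, Case 1 applies: T(n) = Θ(n^log_b(a)) = O(n^2).

Answer: O(n^2) - Case 1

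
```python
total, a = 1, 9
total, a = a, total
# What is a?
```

Trace:
`total, a = 1, 9` → total = 1; a = 9
`total, a = a, total` → total = 9; a = 1
So a = 1

Answer: 1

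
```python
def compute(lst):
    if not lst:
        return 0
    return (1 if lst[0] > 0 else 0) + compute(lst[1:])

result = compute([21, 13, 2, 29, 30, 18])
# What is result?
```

Count of positive elements in [21, 13, 2, 29, 30, 18] = 6

Answer: 6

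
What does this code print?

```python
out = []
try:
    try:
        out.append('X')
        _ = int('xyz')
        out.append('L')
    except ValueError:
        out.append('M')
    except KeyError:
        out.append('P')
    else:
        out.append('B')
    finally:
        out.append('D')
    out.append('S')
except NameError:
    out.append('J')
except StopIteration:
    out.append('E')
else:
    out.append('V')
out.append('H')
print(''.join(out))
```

Execution trace: 'X' (inner try body) → 'M' (inner except ValueError) → 'D' (inner finally) → 'S' (try body, no exception) → 'V' (else) → 'H' (after the try/except). Output: XMDSVH

Answer: XMDSVH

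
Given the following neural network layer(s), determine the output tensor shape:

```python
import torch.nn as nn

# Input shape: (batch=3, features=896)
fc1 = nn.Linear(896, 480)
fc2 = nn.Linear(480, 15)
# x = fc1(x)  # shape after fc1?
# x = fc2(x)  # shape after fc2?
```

Input: (3, 896) -> after fc1: (3, 480) -> Output: (3, 15)

Answer: (3, 15)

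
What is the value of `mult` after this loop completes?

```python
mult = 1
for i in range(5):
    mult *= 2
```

2^5 = 32
`mult` takes the values: 1 → 2 → 4 → 8 → 16 → 32

Answer: 32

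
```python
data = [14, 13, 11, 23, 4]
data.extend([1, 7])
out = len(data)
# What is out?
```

Trace:
`data = [14, 13, 11, 23, 4]` → data = [14, 13, 11, 23, 4]
`data.extend([1, 7])` → data = [14, 13, 11, 23, 4, 1, 7]
`out = len(data)` → out = 7
So out = 7

Answer: 7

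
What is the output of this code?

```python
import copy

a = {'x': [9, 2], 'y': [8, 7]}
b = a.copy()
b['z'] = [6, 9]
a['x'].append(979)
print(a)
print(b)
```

Key concept: shallow copy of dict with mutable values.
Step by step:
`a = {'x': [9, 2], 'y': [8, 7]}` → a = {'x': [9, 2], 'y': [8, 7]}
`b = a.copy()` → b = {'x': [9, 2], 'y': [8, 7]}
`b['z'] = [6, 9]` → b = {'x': [9, 2], 'y': [8, 7], 'z': [6, 9]}
`a['x'].append(979)` → a = {'x': [9, 2, 979], 'y': [8, 7]}; b = {'x': [9, 2, 979], 'y': [8, 7], 'z': [6, 9]}
`print(a)` → prints {'x': [9, 2, 979], 'y': [8, 7]}
`print(b)` → prints {'x': [9, 2, 979], 'y': [8, 7], 'z': [6, 9]}

Answer:
{'x': [9, 2, 979], 'y': [8, 7]}
{'x': [9, 2, 979], 'y': [8, 7], 'z': [6, 9]}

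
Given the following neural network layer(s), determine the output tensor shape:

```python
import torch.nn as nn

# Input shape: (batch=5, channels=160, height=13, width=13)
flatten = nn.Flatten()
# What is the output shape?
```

Input: (5, 160, 13, 13) -> Output: (5, 27040)

Answer: (5, 27040)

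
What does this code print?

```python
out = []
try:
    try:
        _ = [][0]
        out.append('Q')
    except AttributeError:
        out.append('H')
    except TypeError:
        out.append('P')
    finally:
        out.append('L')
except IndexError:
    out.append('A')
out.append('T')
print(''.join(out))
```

Execution trace: 'L' (inner finally) → 'A' (outer except IndexError) → 'T' (after the try/except). Output: LAT

Answer: LAT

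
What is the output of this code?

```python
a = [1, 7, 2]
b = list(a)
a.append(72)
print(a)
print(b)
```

Key concept: list() constructor creates copy.
Step by step:
`a = [1, 7, 2]` → a = [1, 7, 2]
`b = list(a)` → b = [1, 7, 2]
`a.append(72)` → a = [1, 7, 2, 72]
`print(a)` → prints [1, 7, 2, 72]
`print(b)` → prints [1, 7, 2]

Answer:
[1, 7, 2, 72]
[1, 7, 2]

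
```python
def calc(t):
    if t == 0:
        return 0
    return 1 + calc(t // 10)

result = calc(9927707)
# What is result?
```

Count of digits of 9927707: 7

Answer: 7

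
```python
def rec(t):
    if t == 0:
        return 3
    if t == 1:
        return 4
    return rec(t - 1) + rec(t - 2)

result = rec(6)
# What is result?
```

Build up from base cases: rec(0)=3, rec(1)=4, rec(2)=7, rec(3)=11, rec(4)=18, rec(5)=29, rec(6)=47

Answer: 47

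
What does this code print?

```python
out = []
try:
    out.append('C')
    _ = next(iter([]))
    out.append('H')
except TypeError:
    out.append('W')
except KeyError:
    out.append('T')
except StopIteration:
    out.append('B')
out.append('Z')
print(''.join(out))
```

Execution trace: 'C' (try body) → 'B' (except StopIteration) → 'Z' (after the try/except). Output: CBZ

Answer: CBZ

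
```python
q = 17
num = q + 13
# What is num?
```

Trace:
`q = 17` → q = 17
`num = q + 13` → num = 30
So num = 30

Answer: 30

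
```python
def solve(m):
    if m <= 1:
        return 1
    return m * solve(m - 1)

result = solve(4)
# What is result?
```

solve(4) = 4 * 3 * 2 * 1 = 24

Answer: 24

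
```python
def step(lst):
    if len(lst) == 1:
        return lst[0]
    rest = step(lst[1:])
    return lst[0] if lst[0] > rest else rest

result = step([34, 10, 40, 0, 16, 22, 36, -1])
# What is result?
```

Recursive max over [34, 10, 40, 0, 16, 22, 36, -1] = 40

Answer: 40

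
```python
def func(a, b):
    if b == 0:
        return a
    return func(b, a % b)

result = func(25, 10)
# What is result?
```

func(25, 10) -> func(10, 5) -> func(5, 0) -> 5

Answer: 5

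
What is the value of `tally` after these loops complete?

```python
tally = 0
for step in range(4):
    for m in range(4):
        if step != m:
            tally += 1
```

4² - 4 (exclude diagonal)
`tally` takes the values: 0 → 1 → 2 → 3 → 4 → 5 → 6 → 7 → 8 → 9 → 10 → 11 → 12

Answer: 12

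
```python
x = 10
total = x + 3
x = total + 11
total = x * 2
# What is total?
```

Trace:
`x = 10` → x = 10
`total = x + 3` → total = 13
`x = total + 11` → x = 24
`total = x * 2` → total = 48
So total = 48

Answer: 48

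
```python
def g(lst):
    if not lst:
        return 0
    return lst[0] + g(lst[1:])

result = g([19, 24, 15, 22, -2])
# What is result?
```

19 + 24 + 15 + 22 + (-2) + 0 = 78

Answer: 78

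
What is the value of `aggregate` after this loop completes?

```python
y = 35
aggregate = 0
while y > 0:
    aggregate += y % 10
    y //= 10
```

Sum digits of 35
`aggregate` takes the values: 0 → 5 → 8

Answer: 8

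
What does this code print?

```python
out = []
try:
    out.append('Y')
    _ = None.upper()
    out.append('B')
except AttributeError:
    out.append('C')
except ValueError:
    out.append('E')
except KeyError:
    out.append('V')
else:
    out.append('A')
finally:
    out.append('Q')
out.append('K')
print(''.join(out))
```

Execution trace: 'Y' (try body) → 'C' (except AttributeError) → 'Q' (finally) → 'K' (after the try/except). Output: YCQK

Answer: YCQK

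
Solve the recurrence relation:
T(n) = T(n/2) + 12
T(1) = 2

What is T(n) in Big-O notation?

Each step divides n by 2 and adds 12. After log_2(n) steps we reach T(1)=2. So T(n) = 12·log_2(n) + 2 = O(log n).

Answer: O(log n)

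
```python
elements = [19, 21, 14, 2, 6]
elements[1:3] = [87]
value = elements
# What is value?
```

Trace:
`elements = [19, 21, 14, 2, 6]` → elements = [19, 21, 14, 2, 6]
`elements[1:3] = [87]` → elements = [19, 87, 2, 6]
`value = elements` → value = [19, 87, 2, 6]
So value = [19, 87, 2, 6]

Answer: [19, 87, 2, 6]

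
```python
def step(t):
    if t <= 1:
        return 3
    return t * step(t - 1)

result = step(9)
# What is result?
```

step(9) = 9 * 8 * 7 * 6 * 5 * 4 * 3 * 2 * 3 = 1088640

Answer: 1088640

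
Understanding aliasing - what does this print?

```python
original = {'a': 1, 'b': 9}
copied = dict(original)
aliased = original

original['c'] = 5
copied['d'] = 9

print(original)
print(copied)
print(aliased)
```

Key concept: dict() creates copy, assignment creates alias.
Step by step:
`original = {'a': 1, 'b': 9}` → original = {'a': 1, 'b': 9}
`copied = dict(original)` → copied = {'a': 1, 'b': 9}
`aliased = original` → aliased = {'a': 1, 'b': 9} (same object as original)
`original['c'] = 5` → original = {'a': 1, 'b': 9, 'c': 5} (same object as aliased); aliased = {'a': 1, 'b': 9, 'c': 5} (same object as original)
`copied['d'] = 9` → copied = {'a': 1, 'b': 9, 'd': 9}
`print(original)` → prints {'a': 1, 'b': 9, 'c': 5}
`print(copied)` → prints {'a': 1, 'b': 9, 'd': 9}
`print(aliased)` → prints {'a': 1, 'b': 9, 'c': 5}

Answer:
{'a': 1, 'b': 9, 'c': 5}
{'a': 1, 'b': 9, 'd': 9}
{'a': 1, 'b': 9, 'c': 5}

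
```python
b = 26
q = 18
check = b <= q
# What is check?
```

Trace:
`b = 26` → b = 26
`q = 18` → q = 18
`check = b <= q` → check = False
So check = False

Answer: False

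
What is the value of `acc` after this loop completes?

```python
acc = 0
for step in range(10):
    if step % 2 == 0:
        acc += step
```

Sum of even numbers 0 to 9
`acc` takes the values: 0 → 2 → 6 → 12 → 20

Answer: 20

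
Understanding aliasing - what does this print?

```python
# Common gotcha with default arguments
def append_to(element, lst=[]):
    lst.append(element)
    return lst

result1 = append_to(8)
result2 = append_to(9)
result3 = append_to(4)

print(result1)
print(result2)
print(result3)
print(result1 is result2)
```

Key concept: mutable default argument gotcha.
Step by step:
`result1 = append_to(8)` → result1 = [8]
`result2 = append_to(9)` → result1 = [8, 9] (same object as result2); result2 = [8, 9] (same object as result1)
`result3 = append_to(4)` → result1 = [8, 9, 4] (same object as result2, result3); result2 = [8, 9, 4] (same object as result1, result3); result3 = [8, 9, 4] (same object as result1, result2)
`print(result1)` → prints [8, 9, 4]
`print(result2)` → prints [8, 9, 4]
`print(result3)` → prints [8, 9, 4]
`print(result1 is result2)` → prints True

Answer:
[8, 9, 4]
[8, 9, 4]
[8, 9, 4]
True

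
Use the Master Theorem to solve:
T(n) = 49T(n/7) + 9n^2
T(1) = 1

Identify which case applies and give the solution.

a=49, b=7, f(n)=9n^2. log_7(49) = 2. Since c=2 = 2, Case 2 applies: T(n) = Θ(n^log_b(a) · log n) = O(n^2 log n).

Answer: O(n^2 log n) - Case 2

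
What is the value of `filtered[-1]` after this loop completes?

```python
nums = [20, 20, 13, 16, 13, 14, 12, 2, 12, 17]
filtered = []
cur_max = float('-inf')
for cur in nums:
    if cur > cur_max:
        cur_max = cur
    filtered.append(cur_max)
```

Running max ends at 20
`filtered` takes the values: [] → [20] → [20, 20] → [20, 20, 20] → [20, 20, 20, 20] → [20, 20, 20, 20, 20] → [20, 20, 20, 20, 20, 20] → [20, 20, 20, 20, 20, 20, 20] → [20, 20, 20, 20, 20, 20, 20, 20] → [20, 20, 20, 20, 20, 20, 20, 20, 20] → [20, 20, 20, 20, 20, 20, 20, 20, 20, 20]
So `filtered[-1]` = 20

Answer: 20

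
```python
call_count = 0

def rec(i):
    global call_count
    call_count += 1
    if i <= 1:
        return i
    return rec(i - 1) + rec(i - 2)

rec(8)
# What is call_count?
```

Calls(i) = 1 + Calls(i-1) + Calls(i-2); Calls(0)=Calls(1)=1. For i=8 this gives 67.

Answer: 67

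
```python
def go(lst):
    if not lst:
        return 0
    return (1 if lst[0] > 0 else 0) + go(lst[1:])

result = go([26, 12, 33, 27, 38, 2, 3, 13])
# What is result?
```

Count of positive elements in [26, 12, 33, 27, 38, 2, 3, 13] = 8

Answer: 8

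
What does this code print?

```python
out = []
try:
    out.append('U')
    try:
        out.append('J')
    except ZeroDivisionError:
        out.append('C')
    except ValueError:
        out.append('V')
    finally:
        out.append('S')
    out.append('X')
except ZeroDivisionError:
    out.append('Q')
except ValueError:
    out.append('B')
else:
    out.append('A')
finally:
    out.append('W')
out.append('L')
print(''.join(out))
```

Execution trace: 'U' (try body) → 'J' (inner try body, no exception) → 'S' (inner finally) → 'X' (try body, no exception) → 'A' (else) → 'W' (finally) → 'L' (after the try/except). Output: UJSXAWL

Answer: UJSXAWL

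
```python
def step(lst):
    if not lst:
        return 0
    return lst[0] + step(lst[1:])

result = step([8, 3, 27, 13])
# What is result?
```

8 + 3 + 27 + 13 + 0 = 51

Answer: 51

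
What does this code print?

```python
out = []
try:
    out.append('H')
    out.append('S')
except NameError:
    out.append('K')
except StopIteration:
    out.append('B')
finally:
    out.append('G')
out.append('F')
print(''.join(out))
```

Execution trace: 'H' (try body) → 'S' (try body, no exception) → 'G' (finally) → 'F' (after the try/except). Output: HSGF

Answer: HSGF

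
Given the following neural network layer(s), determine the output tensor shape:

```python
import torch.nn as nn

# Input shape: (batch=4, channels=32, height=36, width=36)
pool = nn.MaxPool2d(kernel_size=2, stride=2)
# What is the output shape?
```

Input: (4, 32, 36, 36) -> Output: (4, 32, 18, 18)

Answer: (4, 32, 18, 18)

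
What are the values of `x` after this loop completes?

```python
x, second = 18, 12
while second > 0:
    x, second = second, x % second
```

GCD of 18 and 12
`x` takes the values: 18 → 12 → 6

Answer: 6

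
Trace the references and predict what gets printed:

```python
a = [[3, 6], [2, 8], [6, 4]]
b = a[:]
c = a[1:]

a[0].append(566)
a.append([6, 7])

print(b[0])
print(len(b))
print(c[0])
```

Key concept: slice with nested mutation.
Step by step:
`a = [[3, 6], [2, 8], [6, 4]]` → a = [[3, 6], [2, 8], [6, 4]]
`b = a[:]` → b = [[3, 6], [2, 8], [6, 4]]
`c = a[1:]` → c = [[2, 8], [6, 4]]
`a[0].append(566)` → a = [[3, 6, 566], [2, 8], [6, 4]]; b = [[3, 6, 566], [2, 8], [6, 4]]
`a.append([6, 7])` → a = [[3, 6, 566], [2, 8], [6, 4], [6, 7]]
`print(b[0])` → prints [3, 6, 566]
`print(len(b))` → prints 3
`print(c[0])` → prints [2, 8]

Answer:
[3, 6, 566]
3
[2, 8]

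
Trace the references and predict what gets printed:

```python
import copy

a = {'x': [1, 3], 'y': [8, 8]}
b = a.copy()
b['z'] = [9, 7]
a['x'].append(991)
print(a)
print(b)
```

Key concept: shallow copy of dict with mutable values.
Step by step:
`a = {'x': [1, 3], 'y': [8, 8]}` → a = {'x': [1, 3], 'y': [8, 8]}
`b = a.copy()` → b = {'x': [1, 3], 'y': [8, 8]}
`b['z'] = [9, 7]` → b = {'x': [1, 3], 'y': [8, 8], 'z': [9, 7]}
`a['x'].append(991)` → a = {'x': [1, 3, 991], 'y': [8, 8]}; b = {'x': [1, 3, 991], 'y': [8, 8], 'z': [9, 7]}
`print(a)` → prints {'x': [1, 3, 991], 'y': [8, 8]}
`print(b)` → prints {'x': [1, 3, 991], 'y': [8, 8], 'z': [9, 7]}

Answer:
{'x': [1, 3, 991], 'y': [8, 8]}
{'x': [1, 3, 991], 'y': [8, 8], 'z': [9, 7]}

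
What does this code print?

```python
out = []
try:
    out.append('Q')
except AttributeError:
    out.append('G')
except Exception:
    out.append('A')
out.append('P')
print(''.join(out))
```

Execution trace: 'Q' (try body, no exception) → 'P' (after the try/except). Output: QP

Answer: QP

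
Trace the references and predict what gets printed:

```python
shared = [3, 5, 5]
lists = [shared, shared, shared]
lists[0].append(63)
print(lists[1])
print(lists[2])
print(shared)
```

Key concept: list of same reference.
Step by step:
`shared = [3, 5, 5]` → shared = [3, 5, 5]
`lists = [shared, shared, shared]` → lists = [[3, 5, 5], [3, 5, 5], [3, 5, 5]]
`lists[0].append(63)` → shared = [3, 5, 5, 63]; lists = [[3, 5, 5, 63], [3, 5, 5, 63], [3, 5, 5, 63]]
`print(lists[1])` → prints [3, 5, 5, 63]
`print(lists[2])` → prints [3, 5, 5, 63]
`print(shared)` → prints [3, 5, 5, 63]

Answer:
[3, 5, 5, 63]
[3, 5, 5, 63]
[3, 5, 5, 63]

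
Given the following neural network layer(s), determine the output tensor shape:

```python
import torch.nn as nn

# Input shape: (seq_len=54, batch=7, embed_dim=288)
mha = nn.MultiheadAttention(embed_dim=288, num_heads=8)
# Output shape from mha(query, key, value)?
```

Input: (54, 7, 288) -> Output: (54, 7, 288)

Answer: (54, 7, 288)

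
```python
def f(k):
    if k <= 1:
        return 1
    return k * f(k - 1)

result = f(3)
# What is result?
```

f(3) = 3 * 2 * 1 = 6

Answer: 6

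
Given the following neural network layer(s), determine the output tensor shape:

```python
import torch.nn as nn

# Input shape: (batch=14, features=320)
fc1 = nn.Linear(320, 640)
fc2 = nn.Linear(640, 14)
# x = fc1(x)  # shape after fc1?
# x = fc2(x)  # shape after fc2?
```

Input: (14, 320) -> after fc1: (14, 640) -> Output: (14, 14)

Answer: (14, 14)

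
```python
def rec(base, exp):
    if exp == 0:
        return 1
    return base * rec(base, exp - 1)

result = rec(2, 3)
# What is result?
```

rec(2, 3) = 2 * 2 * 2 = 8

Answer: 8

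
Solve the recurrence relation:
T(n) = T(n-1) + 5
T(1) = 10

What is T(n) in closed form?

Unrolling: T(n) = T(1) + 5·(n-1) = 10 + 5(n-1) = 5n + 5.

Answer: T(n) = 5n + 5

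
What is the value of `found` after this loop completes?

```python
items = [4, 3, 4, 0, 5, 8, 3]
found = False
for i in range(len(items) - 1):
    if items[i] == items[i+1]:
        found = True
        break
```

Check consecutive duplicates in [4, 3, 4, 0, 5, 8, 3]
`found` takes the values: False

Answer: False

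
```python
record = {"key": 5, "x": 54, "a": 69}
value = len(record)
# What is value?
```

Trace:
`record = {"key": 5, "x": 54, "a": 69}` → record = {'key': 5, 'x': 54, 'a': 69}
`value = len(record)` → value = 3
So value = 3

Answer: 3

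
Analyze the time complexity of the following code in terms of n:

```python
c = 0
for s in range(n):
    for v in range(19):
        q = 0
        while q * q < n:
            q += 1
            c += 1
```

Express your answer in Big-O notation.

Each loop level contributes: n × 1 × √n. Multiplying the contributions gives O(n√n).

Answer: O(n√n)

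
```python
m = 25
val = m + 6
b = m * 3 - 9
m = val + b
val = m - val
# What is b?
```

Trace:
`m = 25` → m = 25
`val = m + 6` → val = 31
`b = m * 3 - 9` → b = 66
`m = val + b` → m = 97
`val = m - val` → val = 66
So b = 66

Answer: 66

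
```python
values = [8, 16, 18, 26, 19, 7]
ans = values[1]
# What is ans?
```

Trace:
`values = [8, 16, 18, 26, 19, 7]` → values = [8, 16, 18, 26, 19, 7]
`ans = values[1]` → ans = 16
So ans = 16

Answer: 16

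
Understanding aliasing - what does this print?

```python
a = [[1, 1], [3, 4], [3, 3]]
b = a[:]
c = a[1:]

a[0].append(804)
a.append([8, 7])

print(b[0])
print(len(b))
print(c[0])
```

Key concept: slice with nested mutation.
Step by step:
`a = [[1, 1], [3, 4], [3, 3]]` → a = [[1, 1], [3, 4], [3, 3]]
`b = a[:]` → b = [[1, 1], [3, 4], [3, 3]]
`c = a[1:]` → c = [[3, 4], [3, 3]]
`a[0].append(804)` → a = [[1, 1, 804], [3, 4], [3, 3]]; b = [[1, 1, 804], [3, 4], [3, 3]]
`a.append([8, 7])` → a = [[1, 1, 804], [3, 4], [3, 3], [8, 7]]
`print(b[0])` → prints [1, 1, 804]
`print(len(b))` → prints 3
`print(c[0])` → prints [3, 4]

Answer:
[1, 1, 804]
3
[3, 4]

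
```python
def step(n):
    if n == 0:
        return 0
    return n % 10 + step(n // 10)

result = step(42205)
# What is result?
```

Sum of digits of 42205: 5 + 0 + 2 + 2 + 4 = 13

Answer: 13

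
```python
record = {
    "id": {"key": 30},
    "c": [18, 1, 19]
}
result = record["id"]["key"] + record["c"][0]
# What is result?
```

Trace:
`record = { ...` → record = {'id': {'key': 30}, 'c': [18, 1, 19]}
`result = record["id"]["key"] + record["c"][0]` → result = 48
So result = 48

Answer: 48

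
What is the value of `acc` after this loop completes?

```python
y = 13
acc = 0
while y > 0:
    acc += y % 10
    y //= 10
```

Sum digits of 13
`acc` takes the values: 0 → 3 → 4

Answer: 4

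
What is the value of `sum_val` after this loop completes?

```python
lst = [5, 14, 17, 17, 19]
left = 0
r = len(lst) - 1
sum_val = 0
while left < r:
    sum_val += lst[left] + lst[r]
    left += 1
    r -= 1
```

Sum of pairs from ends
`sum_val` takes the values: 0 → 24 → 55

Answer: 55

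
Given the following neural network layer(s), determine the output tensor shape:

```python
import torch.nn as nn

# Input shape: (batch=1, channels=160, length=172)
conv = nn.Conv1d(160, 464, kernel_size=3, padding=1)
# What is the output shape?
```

Input: (1, 160, 172) -> Output: (1, 464, 172)

Answer: (1, 464, 172)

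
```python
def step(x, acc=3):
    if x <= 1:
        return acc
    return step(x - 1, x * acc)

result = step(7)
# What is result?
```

Accumulator trace (n, acc): (7, 3) -> (6, 21) -> (5, 126) -> (4, 630) -> (3, 2520) -> (2, 7560) -> (1, 15120) -> return 15120

Answer: 15120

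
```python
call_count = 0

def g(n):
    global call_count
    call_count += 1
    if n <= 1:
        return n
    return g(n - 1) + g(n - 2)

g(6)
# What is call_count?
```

Calls(n) = 1 + Calls(n-1) + Calls(n-2); Calls(0)=Calls(1)=1. For n=6 this gives 25.

Answer: 25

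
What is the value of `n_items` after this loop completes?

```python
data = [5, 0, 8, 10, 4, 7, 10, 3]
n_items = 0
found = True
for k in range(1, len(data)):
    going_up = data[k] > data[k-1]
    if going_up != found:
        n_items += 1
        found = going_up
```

Count direction changes in [5, 0, 8, 10, 4, 7, 10, 3]
`n_items` takes the values: 0 → 1 → 2 → 3 → 4 → 5

Answer: 5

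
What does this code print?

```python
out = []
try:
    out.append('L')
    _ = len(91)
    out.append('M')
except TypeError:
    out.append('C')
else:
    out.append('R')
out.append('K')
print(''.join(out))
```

Execution trace: 'L' (try body) → 'C' (except TypeError) → 'K' (after the try/except). Output: LCK

Answer: LCK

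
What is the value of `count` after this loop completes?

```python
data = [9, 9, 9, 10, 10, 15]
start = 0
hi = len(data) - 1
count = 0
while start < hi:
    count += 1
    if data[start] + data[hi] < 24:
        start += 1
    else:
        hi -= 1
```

Steps to find pair summing to 24
`count` takes the values: 0 → 1 → 2 → 3 → 4 → 5

Answer: 5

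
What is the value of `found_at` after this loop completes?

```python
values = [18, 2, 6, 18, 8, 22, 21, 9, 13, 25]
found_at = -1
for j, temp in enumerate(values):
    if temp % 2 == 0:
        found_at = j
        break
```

First even number index in [18, 2, 6, 18, 8, 22, 21, 9, 13, 25]
`found_at` takes the values: -1 → 0

Answer: 0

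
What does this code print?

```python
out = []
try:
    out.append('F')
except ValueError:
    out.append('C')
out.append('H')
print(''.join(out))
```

Execution trace: 'F' (try body, no exception) → 'H' (after the try/except). Output: FH

Answer: FH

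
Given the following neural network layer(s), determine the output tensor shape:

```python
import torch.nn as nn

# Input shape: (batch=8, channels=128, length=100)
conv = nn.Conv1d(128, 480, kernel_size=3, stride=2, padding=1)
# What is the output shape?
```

Input: (8, 128, 100) -> Output: (8, 480, 50)

Answer: (8, 480, 50)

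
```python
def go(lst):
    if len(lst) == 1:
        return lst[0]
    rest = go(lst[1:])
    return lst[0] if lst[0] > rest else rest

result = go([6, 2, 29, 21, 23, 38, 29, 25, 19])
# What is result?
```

Recursive max over [6, 2, 29, 21, 23, 38, 29, 25, 19] = 38

Answer: 38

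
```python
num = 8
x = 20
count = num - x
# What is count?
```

Trace:
`num = 8` → num = 8
`x = 20` → x = 20
`count = num - x` → count = -12
So count = -12

Answer: -12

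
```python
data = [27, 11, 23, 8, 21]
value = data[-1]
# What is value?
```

Trace:
`data = [27, 11, 23, 8, 21]` → data = [27, 11, 23, 8, 21]
`value = data[-1]` → value = 21
So value = 21

Answer: 21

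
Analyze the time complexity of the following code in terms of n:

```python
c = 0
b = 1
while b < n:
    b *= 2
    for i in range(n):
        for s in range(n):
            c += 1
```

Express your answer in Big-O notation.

Each loop level contributes: log n × n × n. Multiplying the contributions gives O(n^2 log n).

Answer: O(n^2 log n)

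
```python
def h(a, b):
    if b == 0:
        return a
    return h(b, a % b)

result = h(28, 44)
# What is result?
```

h(28, 44) -> h(44, 28) -> h(28, 16) -> h(16, 12) -> h(12, 4) -> h(4, 0) -> 4

Answer: 4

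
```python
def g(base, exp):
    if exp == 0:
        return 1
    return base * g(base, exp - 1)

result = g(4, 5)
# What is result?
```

g(4, 5) = 4 * 4 * 4 * 4 * 4 = 1024

Answer: 1024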